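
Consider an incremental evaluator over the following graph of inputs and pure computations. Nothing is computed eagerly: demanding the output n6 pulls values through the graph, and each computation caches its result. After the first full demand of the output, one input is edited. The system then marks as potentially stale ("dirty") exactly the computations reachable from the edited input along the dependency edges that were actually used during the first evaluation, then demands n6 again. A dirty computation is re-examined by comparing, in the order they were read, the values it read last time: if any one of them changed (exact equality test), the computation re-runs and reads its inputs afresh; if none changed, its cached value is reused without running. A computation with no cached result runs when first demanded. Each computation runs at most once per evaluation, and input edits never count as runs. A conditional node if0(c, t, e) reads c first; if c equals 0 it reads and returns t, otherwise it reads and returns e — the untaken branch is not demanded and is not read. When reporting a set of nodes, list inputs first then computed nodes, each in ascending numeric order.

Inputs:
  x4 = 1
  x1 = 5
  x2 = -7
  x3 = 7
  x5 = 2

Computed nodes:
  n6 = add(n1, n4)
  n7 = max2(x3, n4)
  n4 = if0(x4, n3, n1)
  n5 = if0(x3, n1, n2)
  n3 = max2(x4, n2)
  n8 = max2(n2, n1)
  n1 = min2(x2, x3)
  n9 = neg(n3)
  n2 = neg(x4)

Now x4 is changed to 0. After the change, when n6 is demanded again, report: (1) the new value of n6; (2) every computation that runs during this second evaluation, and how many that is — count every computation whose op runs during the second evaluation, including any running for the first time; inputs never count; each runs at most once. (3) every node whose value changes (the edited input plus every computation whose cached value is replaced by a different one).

n6 now evaluates to -7.
Run set: n2, n3, n4, n6 (4 run).
Changed values: x4, n4, n6.
The important point: the flipped condition pulls in fresh nodes; n2, n3 run for the first time.

Initial pass — values computed on the first demand:
  n1 = min2(-7, 7) = -7
  n4 = if0(x4=1 -> else branch n1) = -7
  n6 = add(-7, -7) = -14

Second demand — change propagation:
  n2: newly demanded (no cache) — executes and yields 0.
  n3: newly demanded (no cache) — executes and yields 0.
  n4: re-runs because x4 1->0; new result 0.
  n6: re-runs because n4 -7->0; new result -7.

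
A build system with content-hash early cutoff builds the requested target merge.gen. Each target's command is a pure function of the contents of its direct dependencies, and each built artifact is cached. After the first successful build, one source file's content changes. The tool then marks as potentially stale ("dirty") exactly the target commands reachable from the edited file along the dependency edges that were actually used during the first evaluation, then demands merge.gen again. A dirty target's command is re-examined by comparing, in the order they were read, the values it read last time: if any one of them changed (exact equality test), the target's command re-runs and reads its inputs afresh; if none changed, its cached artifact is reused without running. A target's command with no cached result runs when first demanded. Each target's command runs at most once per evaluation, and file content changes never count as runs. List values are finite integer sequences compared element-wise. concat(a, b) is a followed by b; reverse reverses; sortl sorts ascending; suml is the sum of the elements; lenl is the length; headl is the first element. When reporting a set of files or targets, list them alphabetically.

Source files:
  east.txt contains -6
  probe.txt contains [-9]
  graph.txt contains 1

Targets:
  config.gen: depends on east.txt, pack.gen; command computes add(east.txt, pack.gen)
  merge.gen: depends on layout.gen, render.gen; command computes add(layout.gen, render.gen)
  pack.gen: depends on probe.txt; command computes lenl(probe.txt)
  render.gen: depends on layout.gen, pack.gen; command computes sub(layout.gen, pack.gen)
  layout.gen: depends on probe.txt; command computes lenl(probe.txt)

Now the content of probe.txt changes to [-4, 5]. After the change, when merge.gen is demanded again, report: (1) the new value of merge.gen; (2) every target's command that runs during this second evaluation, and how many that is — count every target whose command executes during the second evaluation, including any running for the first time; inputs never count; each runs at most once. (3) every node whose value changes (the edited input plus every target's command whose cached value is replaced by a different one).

First evaluation (everything demanded from the output):
  layout.gen = lenl([-9]) = 1
  pack.gen = lenl([-9]) = 1
  render.gen = sub(1, 1) = 0
  merge.gen = add(1, 0) = 1

Propagation after the edit:
  layout.gen: runs — probe.txt [-9]->[-4, 5]; result 2.
  pack.gen: runs — probe.txt [-9]->[-4, 5]; result 2.
  render.gen: runs — layout.gen 1->2; pack.gen 1->2; result 0 (same value as before).
  merge.gen: runs — layout.gen 1->2; result 2.

New value of merge.gen: 2.
Target commands that run: layout.gen, merge.gen, pack.gen, render.gen — 4 in total.
Values that change: layout.gen, merge.gen, pack.gen, probe.txt.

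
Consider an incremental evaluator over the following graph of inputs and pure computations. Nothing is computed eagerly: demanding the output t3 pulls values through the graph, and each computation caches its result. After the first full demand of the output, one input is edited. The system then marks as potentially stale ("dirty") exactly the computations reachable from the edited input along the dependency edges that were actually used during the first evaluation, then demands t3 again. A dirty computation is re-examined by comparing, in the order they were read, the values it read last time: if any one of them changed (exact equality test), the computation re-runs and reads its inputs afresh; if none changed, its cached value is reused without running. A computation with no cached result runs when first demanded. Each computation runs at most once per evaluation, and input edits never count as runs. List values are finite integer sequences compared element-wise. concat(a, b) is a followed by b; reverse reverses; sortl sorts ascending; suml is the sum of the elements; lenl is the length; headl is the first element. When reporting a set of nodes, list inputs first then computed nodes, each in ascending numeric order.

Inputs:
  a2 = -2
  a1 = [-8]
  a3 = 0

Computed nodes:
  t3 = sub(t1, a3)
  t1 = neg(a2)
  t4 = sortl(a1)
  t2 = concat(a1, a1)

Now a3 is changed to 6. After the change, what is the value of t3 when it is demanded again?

Initial pass — values computed on the first demand:
  t1 = neg(-2) = 2
  t3 = sub(2, 0) = 2

Second demand — change propagation:
  t3: re-runs because a3 0->6; new result -4.

t3 now evaluates to -4.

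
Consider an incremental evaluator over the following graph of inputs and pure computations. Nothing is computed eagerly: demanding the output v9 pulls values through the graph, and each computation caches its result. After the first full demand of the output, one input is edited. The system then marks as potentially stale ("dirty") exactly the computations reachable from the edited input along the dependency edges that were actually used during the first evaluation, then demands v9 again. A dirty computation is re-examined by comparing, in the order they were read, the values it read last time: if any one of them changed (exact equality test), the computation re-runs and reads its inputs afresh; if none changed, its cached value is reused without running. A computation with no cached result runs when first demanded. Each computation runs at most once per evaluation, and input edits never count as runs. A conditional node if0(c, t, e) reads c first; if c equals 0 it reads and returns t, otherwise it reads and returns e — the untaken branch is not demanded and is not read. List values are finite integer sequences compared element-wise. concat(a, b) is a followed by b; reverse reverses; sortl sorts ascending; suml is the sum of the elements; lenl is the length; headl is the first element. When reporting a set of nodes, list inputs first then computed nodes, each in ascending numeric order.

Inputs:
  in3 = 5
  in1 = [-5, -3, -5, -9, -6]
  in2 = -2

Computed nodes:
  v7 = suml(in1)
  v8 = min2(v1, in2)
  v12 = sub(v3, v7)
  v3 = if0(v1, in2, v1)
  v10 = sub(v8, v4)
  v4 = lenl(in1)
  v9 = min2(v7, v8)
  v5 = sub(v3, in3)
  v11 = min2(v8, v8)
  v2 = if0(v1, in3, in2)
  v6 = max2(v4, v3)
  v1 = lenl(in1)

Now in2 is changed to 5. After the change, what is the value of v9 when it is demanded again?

Initial pass — values computed on the first demand:
  v1 = lenl([-5, -3, -5, -9, -6]) = 5
  v7 = suml([-5, -3, -5, -9, -6]) = -28
  v8 = min2(5, -2) = -2
  v9 = min2(-28, -2) = -28

Second demand — change propagation:
  v8: re-runs because in2 -2->5; new result 5.
  v9: re-runs because v8 -2->5; new result -28 (unchanged).

v9 now evaluates to -28.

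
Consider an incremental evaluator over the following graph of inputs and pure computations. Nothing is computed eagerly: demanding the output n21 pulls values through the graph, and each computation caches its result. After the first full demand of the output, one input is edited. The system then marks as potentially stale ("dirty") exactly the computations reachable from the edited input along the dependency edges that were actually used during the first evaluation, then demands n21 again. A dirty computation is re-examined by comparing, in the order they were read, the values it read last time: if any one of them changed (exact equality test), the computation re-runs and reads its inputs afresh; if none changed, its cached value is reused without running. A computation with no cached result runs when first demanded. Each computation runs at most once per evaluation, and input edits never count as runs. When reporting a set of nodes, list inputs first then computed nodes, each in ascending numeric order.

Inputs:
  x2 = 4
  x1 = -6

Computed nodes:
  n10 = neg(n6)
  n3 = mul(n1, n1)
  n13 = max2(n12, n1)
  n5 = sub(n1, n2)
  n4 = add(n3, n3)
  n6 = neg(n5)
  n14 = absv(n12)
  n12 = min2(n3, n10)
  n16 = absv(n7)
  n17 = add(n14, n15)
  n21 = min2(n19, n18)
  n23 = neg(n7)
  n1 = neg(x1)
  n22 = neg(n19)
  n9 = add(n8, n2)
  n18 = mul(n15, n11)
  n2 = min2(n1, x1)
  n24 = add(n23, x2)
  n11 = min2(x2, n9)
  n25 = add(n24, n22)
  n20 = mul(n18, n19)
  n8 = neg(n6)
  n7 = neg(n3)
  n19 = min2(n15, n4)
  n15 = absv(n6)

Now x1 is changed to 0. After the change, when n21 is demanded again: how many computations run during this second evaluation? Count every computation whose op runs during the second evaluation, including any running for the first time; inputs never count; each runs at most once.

Initial pass — values computed on the first demand:
  n1 = neg(-6) = 6
  n2 = min2(6, -6) = -6
  n3 = mul(6, 6) = 36
  n4 = add(36, 36) = 72
  n5 = sub(6, -6) = 12
  n6 = neg(12) = -12
  n8 = neg(-12) = 12
  n9 = add(12, -6) = 6
  n11 = min2(4, 6) = 4
  n15 = absv(-12) = 12
  n18 = mul(12, 4) = 48
  n19 = min2(12, 72) = 12
  n21 = min2(12, 48) = 12

Second demand — change propagation:
  n1: re-runs because x1 -6->0; new result 0.
  n2: re-runs because n1 6->0; x1 -6->0; new result 0.
  n3: re-runs because n1 6->0; n1 6->0; new result 0.
  n4: re-runs because n3 36->0; n3 36->0; new result 0.
  n5: re-runs because n1 6->0; n2 -6->0; new result 0.
  n6: re-runs because n5 12->0; new result 0.
  n8: re-runs because n6 -12->0; new result 0.
  n9: re-runs because n8 12->0; n2 -6->0; new result 0.
  n11: re-runs because n9 6->0; new result 0.
  n15: re-runs because n6 -12->0; new result 0.
  n18: re-runs because n15 12->0; n11 4->0; new result 0.
  n19: re-runs because n15 12->0; n4 72->0; new result 0.
  n21: re-runs because n19 12->0; n18 48->0; new result 0.

Run set: n1, n2, n3, n4, n5, n6, n8, n9, n11, n15, n18, n19, n21 (13 run).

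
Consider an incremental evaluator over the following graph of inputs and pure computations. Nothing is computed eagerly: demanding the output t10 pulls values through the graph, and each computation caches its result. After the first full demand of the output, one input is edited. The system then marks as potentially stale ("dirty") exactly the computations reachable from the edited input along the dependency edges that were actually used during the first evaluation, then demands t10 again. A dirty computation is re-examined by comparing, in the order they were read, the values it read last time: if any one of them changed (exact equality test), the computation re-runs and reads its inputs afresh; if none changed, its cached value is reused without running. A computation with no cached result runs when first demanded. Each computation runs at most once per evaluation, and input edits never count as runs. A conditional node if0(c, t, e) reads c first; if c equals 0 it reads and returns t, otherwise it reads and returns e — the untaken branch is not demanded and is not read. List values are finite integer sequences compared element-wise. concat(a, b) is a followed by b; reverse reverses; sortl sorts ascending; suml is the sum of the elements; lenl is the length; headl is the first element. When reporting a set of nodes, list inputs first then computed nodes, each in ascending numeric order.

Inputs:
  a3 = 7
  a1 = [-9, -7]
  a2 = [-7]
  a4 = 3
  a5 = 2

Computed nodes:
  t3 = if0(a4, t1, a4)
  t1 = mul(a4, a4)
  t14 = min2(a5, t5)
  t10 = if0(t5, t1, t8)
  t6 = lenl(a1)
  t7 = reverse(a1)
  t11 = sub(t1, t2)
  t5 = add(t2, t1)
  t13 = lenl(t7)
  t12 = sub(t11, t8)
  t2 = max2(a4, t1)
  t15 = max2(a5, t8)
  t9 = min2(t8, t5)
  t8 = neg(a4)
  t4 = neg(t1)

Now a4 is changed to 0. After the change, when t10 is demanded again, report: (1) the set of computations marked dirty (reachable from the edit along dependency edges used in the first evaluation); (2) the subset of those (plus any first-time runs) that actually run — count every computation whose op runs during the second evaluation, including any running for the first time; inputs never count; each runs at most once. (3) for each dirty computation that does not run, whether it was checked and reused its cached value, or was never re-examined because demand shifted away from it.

Initial pass — values computed on the first demand:
  t1 = mul(3, 3) = 9
  t2 = max2(3, 9) = 9
  t5 = add(9, 9) = 18
  t8 = neg(3) = -3
  t10 = if0(t5=18 -> else branch t8) = -3

Second demand — change propagation:
  t1: re-runs because a4 3->0; a4 3->0; new result 0.
  t2: re-runs because a4 3->0; t1 9->0; new result 0.
  t5: re-runs because t2 9->0; t1 9->0; new result 0.
  t8: dirty yet unreached — the second evaluation never asks for it.
  t10: re-runs because t5 18->0; new result 0.

The important point: the flipped condition redirects demand; t8 is left stale, never re-checked.

Dirty set: t1, t2, t5, t8, t10.
Run set: t1, t2, t5, t10 (4 run).
Left stale — demand moved off them: t8.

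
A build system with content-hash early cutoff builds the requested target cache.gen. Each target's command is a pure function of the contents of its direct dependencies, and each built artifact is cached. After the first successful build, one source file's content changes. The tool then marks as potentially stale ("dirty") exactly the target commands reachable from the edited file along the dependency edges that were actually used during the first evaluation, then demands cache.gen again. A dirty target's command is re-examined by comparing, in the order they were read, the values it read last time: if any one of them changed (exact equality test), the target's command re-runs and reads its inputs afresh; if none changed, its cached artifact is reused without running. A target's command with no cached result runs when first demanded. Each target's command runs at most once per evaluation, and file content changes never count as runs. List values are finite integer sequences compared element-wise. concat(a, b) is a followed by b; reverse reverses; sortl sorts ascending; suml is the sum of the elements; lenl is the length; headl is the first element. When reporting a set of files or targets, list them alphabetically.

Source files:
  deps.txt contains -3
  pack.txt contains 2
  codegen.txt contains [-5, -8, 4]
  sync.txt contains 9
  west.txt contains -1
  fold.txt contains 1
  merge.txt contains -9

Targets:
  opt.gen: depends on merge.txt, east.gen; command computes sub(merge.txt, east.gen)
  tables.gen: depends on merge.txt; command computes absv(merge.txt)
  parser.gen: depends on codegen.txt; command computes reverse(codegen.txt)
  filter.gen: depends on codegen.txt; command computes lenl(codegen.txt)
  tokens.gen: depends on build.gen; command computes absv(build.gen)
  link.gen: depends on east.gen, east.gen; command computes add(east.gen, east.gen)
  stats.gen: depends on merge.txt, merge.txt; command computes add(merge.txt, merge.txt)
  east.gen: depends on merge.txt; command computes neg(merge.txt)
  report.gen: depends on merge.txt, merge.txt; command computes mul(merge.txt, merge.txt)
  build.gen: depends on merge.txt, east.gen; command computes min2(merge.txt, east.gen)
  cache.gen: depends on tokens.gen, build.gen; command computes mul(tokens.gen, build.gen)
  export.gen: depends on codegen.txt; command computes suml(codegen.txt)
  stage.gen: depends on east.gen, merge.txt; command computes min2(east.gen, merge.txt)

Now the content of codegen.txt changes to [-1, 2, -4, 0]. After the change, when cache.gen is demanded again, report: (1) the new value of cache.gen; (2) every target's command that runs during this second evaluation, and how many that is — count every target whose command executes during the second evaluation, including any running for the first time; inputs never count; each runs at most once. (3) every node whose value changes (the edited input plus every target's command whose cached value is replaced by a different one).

New value of cache.gen: -81.
Target commands that run: none — 0 in total.
Values that change: codegen.txt.
Key observation: codegen.txt is never demanded by the output, so the edit triggers no recomputation at all.

First evaluation (everything demanded from the output):
  east.gen = neg(-9) = 9
  build.gen = min2(-9, 9) = -9
  tokens.gen = absv(-9) = 9
  cache.gen = mul(9, -9) = -81

Propagation after the edit:
  codegen.txt feeds no computation that the output demands — nothing is marked dirty and nothing runs.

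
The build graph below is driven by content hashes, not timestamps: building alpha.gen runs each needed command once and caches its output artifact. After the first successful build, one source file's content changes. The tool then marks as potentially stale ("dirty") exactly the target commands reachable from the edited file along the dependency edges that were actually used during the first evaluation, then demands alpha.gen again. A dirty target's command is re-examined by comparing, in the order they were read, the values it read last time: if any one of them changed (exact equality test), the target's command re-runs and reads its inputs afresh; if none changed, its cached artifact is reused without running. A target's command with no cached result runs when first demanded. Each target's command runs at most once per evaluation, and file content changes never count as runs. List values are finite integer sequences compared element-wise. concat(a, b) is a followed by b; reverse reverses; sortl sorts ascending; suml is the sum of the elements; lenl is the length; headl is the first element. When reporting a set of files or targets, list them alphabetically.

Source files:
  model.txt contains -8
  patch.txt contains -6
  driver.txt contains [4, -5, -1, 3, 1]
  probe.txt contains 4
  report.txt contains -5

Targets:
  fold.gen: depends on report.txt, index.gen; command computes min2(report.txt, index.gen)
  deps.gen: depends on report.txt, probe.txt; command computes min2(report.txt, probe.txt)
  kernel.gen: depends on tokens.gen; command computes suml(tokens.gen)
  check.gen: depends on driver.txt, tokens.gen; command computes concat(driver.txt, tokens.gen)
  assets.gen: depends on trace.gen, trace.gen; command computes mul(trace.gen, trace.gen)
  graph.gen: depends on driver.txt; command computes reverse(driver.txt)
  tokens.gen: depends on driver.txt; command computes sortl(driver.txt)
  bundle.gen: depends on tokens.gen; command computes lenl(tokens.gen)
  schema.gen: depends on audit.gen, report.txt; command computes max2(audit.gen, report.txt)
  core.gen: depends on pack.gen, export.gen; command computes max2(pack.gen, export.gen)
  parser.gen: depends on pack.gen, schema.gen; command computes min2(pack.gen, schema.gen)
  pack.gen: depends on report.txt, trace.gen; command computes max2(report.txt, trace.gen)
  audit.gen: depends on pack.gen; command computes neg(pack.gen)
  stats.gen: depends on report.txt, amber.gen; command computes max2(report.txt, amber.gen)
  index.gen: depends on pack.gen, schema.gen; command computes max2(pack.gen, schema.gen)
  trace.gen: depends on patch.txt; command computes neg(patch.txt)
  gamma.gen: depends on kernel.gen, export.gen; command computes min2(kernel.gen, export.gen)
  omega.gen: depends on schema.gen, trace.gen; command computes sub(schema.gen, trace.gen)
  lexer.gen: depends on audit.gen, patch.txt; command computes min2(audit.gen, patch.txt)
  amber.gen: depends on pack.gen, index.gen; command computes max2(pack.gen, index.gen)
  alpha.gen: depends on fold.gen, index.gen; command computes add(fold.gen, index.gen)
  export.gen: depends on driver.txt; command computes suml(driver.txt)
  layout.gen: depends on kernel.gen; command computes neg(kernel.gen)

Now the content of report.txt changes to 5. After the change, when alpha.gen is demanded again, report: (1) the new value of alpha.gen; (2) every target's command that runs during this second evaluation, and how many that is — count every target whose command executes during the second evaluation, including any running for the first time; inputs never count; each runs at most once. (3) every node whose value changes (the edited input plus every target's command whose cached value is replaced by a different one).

alpha.gen now evaluates to 11.
Run set: alpha.gen, fold.gen, index.gen, pack.gen, schema.gen (5 run).
Changed values: alpha.gen, fold.gen, report.txt, schema.gen.
The important point: at audit.gen every value read last time is unchanged, so the dirty flag clears without a run.

Initial pass — values computed on the first demand:
  trace.gen = neg(-6) = 6
  pack.gen = max2(-5, 6) = 6
  audit.gen = neg(6) = -6
  schema.gen = max2(-6, -5) = -5
  index.gen = max2(6, -5) = 6
  fold.gen = min2(-5, 6) = -5
  alpha.gen = add(-5, 6) = 1

Second demand — change propagation:
  pack.gen: re-runs because report.txt -5->5; new result 6 (unchanged).
  audit.gen: re-examined; everything it read last time is the same (pack.gen unchanged) — cache -6 kept, no run.
  schema.gen: re-runs because report.txt -5->5; new result 5.
  index.gen: re-runs because schema.gen -5->5; new result 6 (unchanged).
  fold.gen: re-runs because report.txt -5->5; new result 5.
  alpha.gen: re-runs because fold.gen -5->5; new result 11.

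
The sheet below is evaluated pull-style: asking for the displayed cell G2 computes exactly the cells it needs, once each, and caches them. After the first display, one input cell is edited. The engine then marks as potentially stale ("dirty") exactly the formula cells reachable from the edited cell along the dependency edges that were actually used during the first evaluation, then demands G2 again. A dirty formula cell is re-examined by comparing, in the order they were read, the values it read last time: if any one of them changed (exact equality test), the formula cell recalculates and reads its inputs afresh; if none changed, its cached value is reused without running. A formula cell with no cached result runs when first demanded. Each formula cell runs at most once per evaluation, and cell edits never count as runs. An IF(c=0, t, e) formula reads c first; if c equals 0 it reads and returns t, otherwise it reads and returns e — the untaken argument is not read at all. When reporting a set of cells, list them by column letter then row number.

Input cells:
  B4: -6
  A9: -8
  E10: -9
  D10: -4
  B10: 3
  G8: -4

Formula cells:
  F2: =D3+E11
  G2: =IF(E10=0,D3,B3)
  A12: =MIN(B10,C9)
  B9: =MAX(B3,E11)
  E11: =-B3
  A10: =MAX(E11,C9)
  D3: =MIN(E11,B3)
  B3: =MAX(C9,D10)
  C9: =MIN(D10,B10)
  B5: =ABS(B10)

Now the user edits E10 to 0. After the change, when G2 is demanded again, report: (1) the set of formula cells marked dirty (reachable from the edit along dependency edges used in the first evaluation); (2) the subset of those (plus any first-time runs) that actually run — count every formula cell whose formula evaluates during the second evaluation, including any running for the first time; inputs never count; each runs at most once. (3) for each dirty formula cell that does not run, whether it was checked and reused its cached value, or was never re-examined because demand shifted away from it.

First demand of the output computes:
  C9 = MIN(-4, 3) = -4
  B3 = MAX(-4, -4) = -4
  G2 = IF(E10=0: E10=-9 -> else branch B3) = -4

After the edit, cleaning proceeds:
  E11: had never run; runs now, result 4.
  D3: had never run; runs now, result -4.
  G2: a read changed (E10 -9->0) — executes, giving -4 — identical to its old value.

Note the branch switch — D3, E11 had no cache and run now for the first time.

The edit dirties: G2.
3 formula cells run: D3, E11, G2.
No dirty formula cell escaped a run.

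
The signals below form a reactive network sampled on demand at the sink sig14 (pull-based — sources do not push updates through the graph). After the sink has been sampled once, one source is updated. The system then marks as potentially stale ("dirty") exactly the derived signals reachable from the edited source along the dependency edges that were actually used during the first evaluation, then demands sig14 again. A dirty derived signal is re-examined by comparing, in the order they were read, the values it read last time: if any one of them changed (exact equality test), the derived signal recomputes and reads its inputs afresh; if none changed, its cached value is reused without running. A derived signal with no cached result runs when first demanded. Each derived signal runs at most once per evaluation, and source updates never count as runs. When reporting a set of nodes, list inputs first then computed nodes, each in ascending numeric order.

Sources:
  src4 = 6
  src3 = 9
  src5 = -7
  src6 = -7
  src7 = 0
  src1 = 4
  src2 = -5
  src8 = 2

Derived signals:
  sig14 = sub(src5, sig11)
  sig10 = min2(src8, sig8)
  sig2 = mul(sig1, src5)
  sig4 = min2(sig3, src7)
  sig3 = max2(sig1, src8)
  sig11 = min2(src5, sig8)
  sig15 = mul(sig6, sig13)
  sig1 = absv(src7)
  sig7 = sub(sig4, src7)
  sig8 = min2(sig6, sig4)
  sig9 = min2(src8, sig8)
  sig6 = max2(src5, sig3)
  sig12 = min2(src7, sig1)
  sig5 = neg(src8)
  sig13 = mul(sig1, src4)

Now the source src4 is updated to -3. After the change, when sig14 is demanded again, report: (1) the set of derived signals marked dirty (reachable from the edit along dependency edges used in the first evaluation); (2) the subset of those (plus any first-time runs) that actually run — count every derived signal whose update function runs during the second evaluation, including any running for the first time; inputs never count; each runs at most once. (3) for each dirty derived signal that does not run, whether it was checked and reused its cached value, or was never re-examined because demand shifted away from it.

Initial pass — values computed on the first demand:
  sig1 = absv(0) = 0
  sig3 = max2(0, 2) = 2
  sig4 = min2(2, 0) = 0
  sig6 = max2(-7, 2) = 2
  sig8 = min2(2, 0) = 0
  sig11 = min2(-7, 0) = -7
  sig14 = sub(-7, -7) = 0

Second demand — change propagation:
  no demanded computation ever read src4, so the edit dirties nothing and nothing runs.

The important point: nothing the output needs ever reads src4, so the edit is invisible to it.

Dirty set: none.
Run set: none (0 run).
All dirty derived signals ended up running.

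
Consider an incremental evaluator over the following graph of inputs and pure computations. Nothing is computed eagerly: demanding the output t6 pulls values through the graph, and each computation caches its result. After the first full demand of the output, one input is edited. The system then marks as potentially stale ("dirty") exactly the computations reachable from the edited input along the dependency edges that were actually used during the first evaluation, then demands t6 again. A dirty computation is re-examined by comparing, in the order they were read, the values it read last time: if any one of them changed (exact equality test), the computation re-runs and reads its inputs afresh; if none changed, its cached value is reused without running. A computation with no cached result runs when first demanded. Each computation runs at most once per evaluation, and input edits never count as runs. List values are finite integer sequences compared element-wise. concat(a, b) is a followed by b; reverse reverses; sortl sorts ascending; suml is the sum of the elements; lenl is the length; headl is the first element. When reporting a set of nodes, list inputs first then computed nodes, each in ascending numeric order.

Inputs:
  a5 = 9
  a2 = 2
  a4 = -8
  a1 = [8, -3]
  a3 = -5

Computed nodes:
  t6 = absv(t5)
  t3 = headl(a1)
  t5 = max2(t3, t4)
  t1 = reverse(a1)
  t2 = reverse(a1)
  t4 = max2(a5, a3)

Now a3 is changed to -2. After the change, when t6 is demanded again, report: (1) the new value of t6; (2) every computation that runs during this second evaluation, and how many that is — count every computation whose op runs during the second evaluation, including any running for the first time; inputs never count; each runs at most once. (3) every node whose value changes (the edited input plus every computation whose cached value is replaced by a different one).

Initial pass — values computed on the first demand:
  t3 = headl([8, -3]) = 8
  t4 = max2(9, -5) = 9
  t5 = max2(8, 9) = 9
  t6 = absv(9) = 9

Second demand — change propagation:
  t4: re-runs because a3 -5->-2; new result 9 (unchanged).
  t5: re-examined; everything it read last time is the same (t3 unchanged, t4 unchanged) — cache 9 kept, no run.
  t6: re-examined; everything it read last time is the same (t5 unchanged) — cache 9 kept, no run.

The important point: t4 recomputes to an identical value, and the output ends up unchanged.

t6 now evaluates to 9.
Run set: t4 (1 run).
Changed values: a3.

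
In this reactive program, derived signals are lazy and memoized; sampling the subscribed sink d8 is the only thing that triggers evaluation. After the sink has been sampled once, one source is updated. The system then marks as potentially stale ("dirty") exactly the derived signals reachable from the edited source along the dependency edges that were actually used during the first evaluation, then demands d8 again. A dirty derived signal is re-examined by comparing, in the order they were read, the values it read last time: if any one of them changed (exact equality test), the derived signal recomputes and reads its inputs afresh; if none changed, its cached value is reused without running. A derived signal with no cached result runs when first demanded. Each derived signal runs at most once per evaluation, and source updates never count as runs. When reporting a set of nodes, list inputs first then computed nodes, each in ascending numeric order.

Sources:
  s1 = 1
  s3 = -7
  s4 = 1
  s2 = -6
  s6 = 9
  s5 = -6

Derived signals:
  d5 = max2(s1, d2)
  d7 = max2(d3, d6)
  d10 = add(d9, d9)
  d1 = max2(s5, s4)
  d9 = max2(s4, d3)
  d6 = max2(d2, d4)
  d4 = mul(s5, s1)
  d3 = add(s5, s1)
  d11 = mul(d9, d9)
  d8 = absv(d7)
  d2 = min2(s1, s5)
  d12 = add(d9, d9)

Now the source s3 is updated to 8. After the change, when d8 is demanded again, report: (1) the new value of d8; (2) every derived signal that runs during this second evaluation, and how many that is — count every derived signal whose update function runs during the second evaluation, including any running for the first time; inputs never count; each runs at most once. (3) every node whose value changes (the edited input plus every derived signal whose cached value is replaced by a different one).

First demand of the output computes:
  d2 = min2(1, -6) = -6
  d3 = add(-6, 1) = -5
  d4 = mul(-6, 1) = -6
  d6 = max2(-6, -6) = -6
  d7 = max2(-5, -6) = -5
  d8 = absv(-5) = 5

After the edit, cleaning proceeds:
  no node depends on s3 at all; the second demand re-runs nothing.

Note the shortcut — nothing in the graph depends on s3 at all, so no recomputation happens.

Demanding d8 again yields 5.
0 derived signals run: none.
The nodes whose values change: s3.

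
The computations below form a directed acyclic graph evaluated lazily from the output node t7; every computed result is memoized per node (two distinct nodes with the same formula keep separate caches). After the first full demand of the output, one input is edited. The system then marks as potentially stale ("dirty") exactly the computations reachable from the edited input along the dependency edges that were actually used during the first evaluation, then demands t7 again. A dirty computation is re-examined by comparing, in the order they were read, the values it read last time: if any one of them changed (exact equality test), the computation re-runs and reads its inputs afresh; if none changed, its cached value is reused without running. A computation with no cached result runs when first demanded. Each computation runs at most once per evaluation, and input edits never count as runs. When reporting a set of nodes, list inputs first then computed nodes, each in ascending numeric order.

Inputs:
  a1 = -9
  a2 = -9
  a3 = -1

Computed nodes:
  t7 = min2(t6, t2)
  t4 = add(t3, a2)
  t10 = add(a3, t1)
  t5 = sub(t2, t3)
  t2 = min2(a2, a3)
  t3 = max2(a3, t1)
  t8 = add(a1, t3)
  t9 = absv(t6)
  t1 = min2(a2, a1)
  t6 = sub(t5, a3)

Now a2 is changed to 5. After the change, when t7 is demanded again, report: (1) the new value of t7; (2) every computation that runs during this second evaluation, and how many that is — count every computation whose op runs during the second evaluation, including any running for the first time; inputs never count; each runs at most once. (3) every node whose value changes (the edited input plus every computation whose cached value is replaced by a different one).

Demanding t7 again yields -1.
5 computations run: t1, t2, t5, t6, t7.
The nodes whose values change: a2, t2, t5, t6, t7.
Note where the cutoff bites: t3 is checked, finds nothing changed, and keeps its cache.

First demand of the output computes:
  t1 = min2(-9, -9) = -9
  t2 = min2(-9, -1) = -9
  t3 = max2(-1, -9) = -1
  t5 = sub(-9, -1) = -8
  t6 = sub(-8, -1) = -7
  t7 = min2(-7, -9) = -9

After the edit, cleaning proceeds:
  t1: a read changed (a2 -9->5) — executes, giving -9 — identical to its old value.
  t2: a read changed (a2 -9->5) — executes, giving -1.
  t3: dirty, but its reads are unchanged (a3 unchanged, t1 unchanged); cached -1 stands.
  t5: a read changed (t2 -9->-1) — executes, giving 0.
  t6: a read changed (t5 -8->0) — executes, giving 1.
  t7: a read changed (t6 -7->1; t2 -9->-1) — executes, giving -1.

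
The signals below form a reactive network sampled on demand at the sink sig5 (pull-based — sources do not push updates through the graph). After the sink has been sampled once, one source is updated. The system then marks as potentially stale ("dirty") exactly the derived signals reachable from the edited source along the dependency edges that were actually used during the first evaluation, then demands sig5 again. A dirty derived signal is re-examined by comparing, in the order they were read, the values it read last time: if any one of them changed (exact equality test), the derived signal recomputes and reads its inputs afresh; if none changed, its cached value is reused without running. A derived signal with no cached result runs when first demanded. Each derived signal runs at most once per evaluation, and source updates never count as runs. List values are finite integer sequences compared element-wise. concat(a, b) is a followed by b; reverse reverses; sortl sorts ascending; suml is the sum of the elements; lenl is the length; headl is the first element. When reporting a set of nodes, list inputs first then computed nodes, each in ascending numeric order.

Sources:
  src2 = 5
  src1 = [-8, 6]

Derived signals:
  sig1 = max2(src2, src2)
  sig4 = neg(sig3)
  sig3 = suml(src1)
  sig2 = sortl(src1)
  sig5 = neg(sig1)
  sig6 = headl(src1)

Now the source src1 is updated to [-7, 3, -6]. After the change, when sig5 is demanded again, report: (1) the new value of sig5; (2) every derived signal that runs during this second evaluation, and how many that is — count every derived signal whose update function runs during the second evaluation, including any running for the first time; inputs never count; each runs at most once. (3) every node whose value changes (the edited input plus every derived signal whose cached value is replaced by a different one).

sig5 now evaluates to -5.
Run set: none (0 run).
Changed values: src1.
The important point: nothing the output needs ever reads src1, so the edit is invisible to it.

Initial pass — values computed on the first demand:
  sig1 = max2(5, 5) = 5
  sig5 = neg(5) = -5

Second demand — change propagation:
  no demanded computation ever read src1, so the edit dirties nothing and nothing runs.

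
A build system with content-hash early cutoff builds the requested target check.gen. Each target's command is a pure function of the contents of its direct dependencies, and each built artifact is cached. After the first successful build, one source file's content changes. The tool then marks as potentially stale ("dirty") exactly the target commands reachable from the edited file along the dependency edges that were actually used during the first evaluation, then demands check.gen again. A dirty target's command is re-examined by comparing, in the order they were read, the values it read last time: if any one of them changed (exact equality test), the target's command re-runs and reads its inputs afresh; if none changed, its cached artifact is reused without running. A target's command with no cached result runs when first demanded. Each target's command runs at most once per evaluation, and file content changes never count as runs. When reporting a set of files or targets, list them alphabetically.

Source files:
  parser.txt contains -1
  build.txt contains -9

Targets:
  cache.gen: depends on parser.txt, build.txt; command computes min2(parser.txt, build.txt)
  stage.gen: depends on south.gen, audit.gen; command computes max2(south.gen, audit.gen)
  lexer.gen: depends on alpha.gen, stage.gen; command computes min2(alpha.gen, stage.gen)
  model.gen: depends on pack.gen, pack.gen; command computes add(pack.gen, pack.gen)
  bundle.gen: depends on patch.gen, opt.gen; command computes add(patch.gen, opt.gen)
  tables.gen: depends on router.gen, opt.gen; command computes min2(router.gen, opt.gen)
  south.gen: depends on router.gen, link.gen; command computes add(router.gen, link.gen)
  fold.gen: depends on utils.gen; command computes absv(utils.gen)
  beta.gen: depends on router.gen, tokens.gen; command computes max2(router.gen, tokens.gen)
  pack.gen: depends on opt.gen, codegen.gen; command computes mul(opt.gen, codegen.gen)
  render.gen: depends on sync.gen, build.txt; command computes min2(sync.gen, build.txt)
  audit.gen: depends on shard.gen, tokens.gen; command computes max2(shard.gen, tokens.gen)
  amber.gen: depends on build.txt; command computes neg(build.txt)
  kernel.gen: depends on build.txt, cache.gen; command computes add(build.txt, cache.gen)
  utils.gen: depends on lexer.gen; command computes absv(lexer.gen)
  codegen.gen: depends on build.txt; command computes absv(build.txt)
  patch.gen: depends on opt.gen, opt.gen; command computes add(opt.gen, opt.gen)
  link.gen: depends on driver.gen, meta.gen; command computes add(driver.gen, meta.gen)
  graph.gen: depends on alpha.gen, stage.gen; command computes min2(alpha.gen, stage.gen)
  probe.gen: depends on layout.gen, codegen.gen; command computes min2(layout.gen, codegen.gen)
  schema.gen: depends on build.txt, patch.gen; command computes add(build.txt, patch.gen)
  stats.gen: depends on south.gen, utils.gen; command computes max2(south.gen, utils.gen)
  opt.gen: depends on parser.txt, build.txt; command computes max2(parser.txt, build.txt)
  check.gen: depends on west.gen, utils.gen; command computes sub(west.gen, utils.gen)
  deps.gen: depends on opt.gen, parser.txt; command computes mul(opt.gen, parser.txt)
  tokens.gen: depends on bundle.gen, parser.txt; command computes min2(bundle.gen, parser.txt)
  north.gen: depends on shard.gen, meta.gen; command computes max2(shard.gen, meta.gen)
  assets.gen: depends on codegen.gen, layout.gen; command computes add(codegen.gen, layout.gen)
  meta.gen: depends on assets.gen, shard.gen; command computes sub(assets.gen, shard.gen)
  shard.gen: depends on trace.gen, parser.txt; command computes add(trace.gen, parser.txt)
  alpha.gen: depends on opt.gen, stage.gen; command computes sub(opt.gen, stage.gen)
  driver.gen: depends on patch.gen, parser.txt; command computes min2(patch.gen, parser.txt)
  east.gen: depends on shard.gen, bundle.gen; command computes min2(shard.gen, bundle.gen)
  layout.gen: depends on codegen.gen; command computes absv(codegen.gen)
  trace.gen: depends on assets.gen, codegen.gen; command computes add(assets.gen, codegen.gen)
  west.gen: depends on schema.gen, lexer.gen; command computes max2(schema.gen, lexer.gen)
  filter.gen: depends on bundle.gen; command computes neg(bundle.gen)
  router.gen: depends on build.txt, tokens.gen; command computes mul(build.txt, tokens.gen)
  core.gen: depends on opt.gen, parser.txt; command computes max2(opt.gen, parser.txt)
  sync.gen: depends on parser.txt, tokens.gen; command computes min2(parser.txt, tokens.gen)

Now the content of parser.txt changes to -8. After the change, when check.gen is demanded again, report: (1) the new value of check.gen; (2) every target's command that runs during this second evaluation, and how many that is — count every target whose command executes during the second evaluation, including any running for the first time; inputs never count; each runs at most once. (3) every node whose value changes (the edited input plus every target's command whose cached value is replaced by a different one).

New value of check.gen: -232.
Target commands that run: alpha.gen, audit.gen, bundle.gen, check.gen, driver.gen, lexer.gen, link.gen, meta.gen, opt.gen, patch.gen, router.gen, schema.gen, shard.gen, south.gen, stage.gen, tokens.gen, utils.gen, west.gen — 18 in total.
Values that change: alpha.gen, audit.gen, bundle.gen, check.gen, driver.gen, lexer.gen, link.gen, meta.gen, opt.gen, parser.txt, patch.gen, router.gen, schema.gen, shard.gen, south.gen, stage.gen, tokens.gen, utils.gen, west.gen.

First evaluation (everything demanded from the output):
  codegen.gen = absv(-9) = 9
  layout.gen = absv(9) = 9
  assets.gen = add(9, 9) = 18
  opt.gen = max2(-1, -9) = -1
  patch.gen = add(-1, -1) = -2
  bundle.gen = add(-2, -1) = -3
  driver.gen = min2(-2, -1) = -2
  schema.gen = add(-9, -2) = -11
  tokens.gen = min2(-3, -1) = -3
  router.gen = mul(-9, -3) = 27
  trace.gen = add(18, 9) = 27
  shard.gen = add(27, -1) = 26
  audit.gen = max2(26, -3) = 26
  meta.gen = sub(18, 26) = -8
  link.gen = add(-2, -8) = -10
  south.gen = add(27, -10) = 17
  stage.gen = max2(17, 26) = 26
  alpha.gen = sub(-1, 26) = -27
  lexer.gen = min2(-27, 26) = -27
  utils.gen = absv(-27) = 27
  west.gen = max2(-11, -27) = -11
  check.gen = sub(-11, 27) = -38

Propagation after the edit:
  opt.gen: runs — parser.txt -1->-8; result -8.
  patch.gen: runs — opt.gen -1->-8; opt.gen -1->-8; result -16.
  bundle.gen: runs — patch.gen -2->-16; opt.gen -1->-8; result -24.
  driver.gen: runs — patch.gen -2->-16; parser.txt -1->-8; result -16.
  schema.gen: runs — patch.gen -2->-16; result -25.
  shard.gen: runs — parser.txt -1->-8; result 19.
  meta.gen: runs — shard.gen 26->19; result -1.
  link.gen: runs — driver.gen -2->-16; meta.gen -8->-1; result -17.
  tokens.gen: runs — bundle.gen -3->-24; parser.txt -1->-8; result -24.
  audit.gen: runs — shard.gen 26->19; tokens.gen -3->-24; result 19.
  router.gen: runs — tokens.gen -3->-24; result 216.
  south.gen: runs — router.gen 27->216; link.gen -10->-17; result 199.
  stage.gen: runs — south.gen 17->199; audit.gen 26->19; result 199.
  alpha.gen: runs — opt.gen -1->-8; stage.gen 26->199; result -207.
  lexer.gen: runs — alpha.gen -27->-207; stage.gen 26->199; result -207.
  utils.gen: runs — lexer.gen -27->-207; result 207.
  west.gen: runs — schema.gen -11->-25; lexer.gen -27->-207; result -25.
  check.gen: runs — west.gen -11->-25; utils.gen 27->207; result -232.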